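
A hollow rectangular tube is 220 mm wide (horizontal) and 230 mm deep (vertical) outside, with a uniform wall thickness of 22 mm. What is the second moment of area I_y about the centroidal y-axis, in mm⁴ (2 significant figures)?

I_y ≈ 1.2 × 10⁸ mm⁴

Decompose the section into non-overlapping parts with the origin at the bottom-left of its bounding rectangle.
Outer rectangle: 220 × 230, A = 50 600 mm², x = 110 mm, Ī = 204 086 667 mm⁴.
Inner void (subtracted): 176 × 186, A = 32 736 mm², x = 110 mm, Ī = 84 502 528 mm⁴.
By symmetry the centroid is at mid-width, x̄ = 110 mm.
All pieces are centred on the centroidal y-axis, so I = ΣĪ (holes subtracted) = 119 584 139 mm⁴.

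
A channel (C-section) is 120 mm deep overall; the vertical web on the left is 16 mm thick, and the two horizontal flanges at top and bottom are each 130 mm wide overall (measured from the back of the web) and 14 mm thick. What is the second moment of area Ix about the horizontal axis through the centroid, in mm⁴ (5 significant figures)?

Split into non-overlapping primitives; take the origin at the lower-left of the bounding box.
Web: 16 × 120, A = 1 920 mm², y = 60 mm, Ī = 2 304 000 mm⁴.
Top flange (beyond web): 114 × 14, A = 1 596 mm², y = 113 mm, Ī = 26 068 mm⁴.
Bottom flange (beyond web): 114 × 14, A = 1 596 mm², y = 7 mm, Ī = 26 068 mm⁴.
By symmetry the centroid is at mid-height, ȳ = 60 mm.
Transfer each piece to the horizontal axis through the centroid using Ī + A·d² with d = y − 60:
  web: d = 0 mm → contributes +2 304 000 mm⁴
  top flange (beyond web): d = 53 mm → contributes +4 509 232 mm⁴
  bottom flange (beyond web): d = -53 mm → contributes +4 509 232 mm⁴
Total I = 11 322 464 mm⁴.

Ix ≈ 1.1322 × 10⁷ mm⁴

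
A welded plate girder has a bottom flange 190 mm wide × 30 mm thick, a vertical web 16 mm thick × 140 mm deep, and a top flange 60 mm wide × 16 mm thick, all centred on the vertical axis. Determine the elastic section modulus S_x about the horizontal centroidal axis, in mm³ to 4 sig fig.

S_x ≈ 2.445 × 10⁵ mm³

Decompose the section into non-overlapping parts with the origin at the bottom-left of its bounding rectangle.
Bottom plate: 190 × 30, A = 5 700 mm², y = 15 mm, Ī = 427 500 mm⁴.
Web plate: 16 × 140, A = 2 240 mm², y = 100 mm, Ī = 3 658 667 mm⁴.
Top plate: 60 × 16, A = 960 mm², y = 178 mm, Ī = 20 480 mm⁴.
Centroid: ȳ = ΣA·y / ΣA = 53.9753 mm.
Transfer each piece to the horizontal centroidal axis using Ī + A·d² with d = y − 53.9753:
  bottom plate: d = -38.9753 mm → contributes +9 086 213 mm⁴
  web plate: d = 46.0247 mm → contributes +8 403 602 mm⁴
  top plate: d = 124.025 mm → contributes +14 787 326 mm⁴
Total I = 32 277 141 mm⁴.
Extreme fibre distance c = 132.025 mm; S = I/c = 244 478 mm³.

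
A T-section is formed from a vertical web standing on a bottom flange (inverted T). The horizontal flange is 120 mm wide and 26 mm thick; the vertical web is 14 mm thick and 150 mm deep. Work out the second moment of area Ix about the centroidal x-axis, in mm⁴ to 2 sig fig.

Ix ≈ 1.4 × 10⁷ mm⁴

Treat the section as a set of non-overlapping primitives; coordinates are from the bounding-box lower-left.
Flange: 120 × 26, A = 3 120 mm², y = 13 mm, Ī = 175 760 mm⁴.
Web: 14 × 150, A = 2 100 mm², y = 101 mm, Ī = 3 937 500 mm⁴.
Centroid: ȳ = ΣA·y / ΣA = 48.4 mm.
Transfer each piece to the centroidal x-axis using Ī + A·d² with d = y − 48.4:
  flange: d = -35.4 mm → contributes +4 086 127 mm⁴
  web: d = 52.6 mm → contributes +9 747 188 mm⁴
Total I = 13 833 315 mm⁴.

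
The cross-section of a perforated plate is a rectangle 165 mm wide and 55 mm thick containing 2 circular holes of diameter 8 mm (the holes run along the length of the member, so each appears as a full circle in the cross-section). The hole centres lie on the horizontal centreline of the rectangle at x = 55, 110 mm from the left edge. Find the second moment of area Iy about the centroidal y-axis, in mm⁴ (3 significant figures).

Iy ≈ 2.05 × 10⁷ mm⁴

Decompose the section into non-overlapping parts with the origin at the bottom-left of its bounding rectangle.
Plate: 165 × 55, A = 9 075 mm², x = 82.5 mm, Ī = 20 588 906 mm⁴.
Hole 1 (subtracted): ⌀8, A = 50.265 mm², x = 55 mm, Ī = 201.06 mm⁴.
Hole 2 (subtracted): ⌀8, A = 50.265 mm², x = 110 mm, Ī = 201.06 mm⁴.
By symmetry the centroid is at mid-width, x̄ = 82.5 mm.
Transfer each piece to the centroidal y-axis using Ī + A·d² with d = x − 82.5:
  plate: d = 0 mm → contributes +20 588 906 mm⁴
  hole 1: d = -27.5 mm → contributes −38 214 mm⁴
  hole 2: d = 27.5 mm → contributes −38 214 mm⁴
Total I = 20 512 478 mm⁴.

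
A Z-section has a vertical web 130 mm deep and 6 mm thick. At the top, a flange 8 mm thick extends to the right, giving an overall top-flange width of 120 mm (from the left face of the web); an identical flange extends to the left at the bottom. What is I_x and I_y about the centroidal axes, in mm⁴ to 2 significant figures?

Decompose the section into non-overlapping parts with the origin at the bottom-left of its bounding rectangle.
Web: 6 × 130, A = 780 mm², y = 65 mm, Ī = 1 098 500 mm⁴.
Top flange (beyond web): 114 × 8, A = 912 mm², y = 126 mm, Ī = 4 864 mm⁴.
Bottom flange (beyond web): 114 × 8, A = 912 mm², y = 4 mm, Ī = 4 864 mm⁴.
Centroid: ȳ = ΣA·y / ΣA = 65 mm.
Transfer each piece to the centroidal x-axis using Ī + A·d² with d = y − 65:
  web: d = 0 mm → contributes +1 098 500 mm⁴
  top flange (beyond web): d = 61 mm → contributes +3 398 416 mm⁴
  bottom flange (beyond web): d = -61 mm → contributes +3 398 416 mm⁴
Total I = 7 895 332 mm⁴.
For the y-axis: x̄ = 117 mm.
Repeating about the centroidal y-axis gives I_y = 8 544 132 mm⁴.

I_x ≈ 7.9 × 10⁶ mm⁴, I_y ≈ 8.5 × 10⁶ mm⁴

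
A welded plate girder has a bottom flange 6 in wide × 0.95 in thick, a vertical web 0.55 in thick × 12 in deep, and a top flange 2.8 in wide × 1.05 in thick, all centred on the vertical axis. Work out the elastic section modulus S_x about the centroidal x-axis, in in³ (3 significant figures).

Treat the section as a set of non-overlapping primitives; coordinates are from the bounding-box lower-left.
Bottom plate: 6 × 0.95, A = 5.7 in², y = 0.475 in, Ī = 0.42869 in⁴.
Web plate: 0.55 × 12, A = 6.6 in², y = 6.95 in, Ī = 79.2 in⁴.
Top plate: 2.8 × 1.05, A = 2.94 in², y = 13.475 in, Ī = 0.27011 in⁴.
Centroid: ȳ = ΣA·y / ΣA = 5.787 in.
Transfer each piece to the centroidal x-axis using Ī + A·d² with d = y − 5.787:
  bottom plate: d = -5.312 in → contributes +161.27 in⁴
  web plate: d = 1.163 in → contributes +88.127 in⁴
  top plate: d = 7.688 in → contributes +174.04 in⁴
Total I = 423.43 in⁴.
Extreme fibre distance c = 8.213 in; S = I/c = 51.557 in³.

S_x ≈ 51.6 in³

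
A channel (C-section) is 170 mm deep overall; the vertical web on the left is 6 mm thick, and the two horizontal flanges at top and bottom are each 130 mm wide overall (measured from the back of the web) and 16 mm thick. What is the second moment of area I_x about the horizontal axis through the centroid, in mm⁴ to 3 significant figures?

I_x ≈ 2.61 × 10⁷ mm⁴

Decompose the section into non-overlapping parts with the origin at the bottom-left of its bounding rectangle.
Web: 6 × 170, A = 1 020 mm², y = 85 mm, Ī = 2 456 500 mm⁴.
Top flange (beyond web): 124 × 16, A = 1 984 mm², y = 162 mm, Ī = 42 325 mm⁴.
Bottom flange (beyond web): 124 × 16, A = 1 984 mm², y = 8 mm, Ī = 42 325 mm⁴.
By symmetry the centroid is at mid-height, ȳ = 85 mm.
Transfer each piece to the horizontal axis through the centroid using Ī + A·d² with d = y − 85:
  web: d = 0 mm → contributes +2 456 500 mm⁴
  top flange (beyond web): d = 77 mm → contributes +11 805 461 mm⁴
  bottom flange (beyond web): d = -77 mm → contributes +11 805 461 mm⁴
Total I = 26 067 423 mm⁴.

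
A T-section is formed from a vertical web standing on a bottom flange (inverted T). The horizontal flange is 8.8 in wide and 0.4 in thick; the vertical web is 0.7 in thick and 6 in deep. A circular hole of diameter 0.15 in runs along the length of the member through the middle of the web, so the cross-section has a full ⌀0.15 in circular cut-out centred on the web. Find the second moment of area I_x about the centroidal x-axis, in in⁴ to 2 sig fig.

I_x ≈ 32 in⁴

Split into non-overlapping primitives; take the origin at the lower-left of the bounding box.
Flange: 8.8 × 0.4, A = 3.52 in², y = 0.2 in, Ī = 0.04693 in⁴.
Web: 0.7 × 6, A = 4.2 in², y = 3.4 in, Ī = 12.6 in⁴.
Hole (subtracted): ⌀0.15, A = 0.01767 in², y = 3.4 in, Ī = 0.00002485 in⁴.
Centroid: ȳ = ΣA·y / ΣA = 1.938 in.
Transfer each piece to the centroidal x-axis using Ī + A·d² with d = y − 1.938:
  flange: d = -1.738 in → contributes +10.67 in⁴
  web: d = 1.462 in → contributes +21.58 in⁴
  hole: d = 1.462 in → contributes −0.03782 in⁴
Total I = 32.22 in⁴.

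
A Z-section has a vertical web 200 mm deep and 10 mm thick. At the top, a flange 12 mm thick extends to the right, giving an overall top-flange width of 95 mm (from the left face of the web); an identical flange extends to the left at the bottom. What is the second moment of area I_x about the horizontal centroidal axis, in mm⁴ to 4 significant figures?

I_x ≈ 2.472 × 10⁷ mm⁴

Decompose the section into non-overlapping parts with the origin at the bottom-left of its bounding rectangle.
Web: 10 × 200, A = 2 000 mm², y = 100 mm, Ī = 6 666 667 mm⁴.
Top flange (beyond web): 85 × 12, A = 1 020 mm², y = 194 mm, Ī = 12 240 mm⁴.
Bottom flange (beyond web): 85 × 12, A = 1 020 mm², y = 6 mm, Ī = 12 240 mm⁴.
Centroid: ȳ = ΣA·y / ΣA = 100 mm.
Transfer each piece to the horizontal centroidal axis using Ī + A·d² with d = y − 100:
  web: d = 0 mm → contributes +6 666 667 mm⁴
  top flange (beyond web): d = 94 mm → contributes +9 024 960 mm⁴
  bottom flange (beyond web): d = -94 mm → contributes +9 024 960 mm⁴
Total I = 24 716 587 mm⁴.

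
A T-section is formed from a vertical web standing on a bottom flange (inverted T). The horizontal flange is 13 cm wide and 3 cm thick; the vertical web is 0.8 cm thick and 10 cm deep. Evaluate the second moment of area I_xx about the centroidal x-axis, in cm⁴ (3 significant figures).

I_xx ≈ 376 cm⁴

Treat the section as a set of non-overlapping primitives; coordinates are from the bounding-box lower-left.
Flange: 13 × 3, A = 39 cm², y = 1.5 cm, Ī = 29.25 cm⁴.
Web: 0.8 × 10, A = 8 cm², y = 8 cm, Ī = 66.667 cm⁴.
Centroid: ȳ = ΣA·y / ΣA = 2.6064 cm.
Transfer each piece to the centroidal x-axis using Ī + A·d² with d = y − 2.6064:
  flange: d = -1.1064 cm → contributes +76.989 cm⁴
  web: d = 5.3936 cm → contributes +299.4 cm⁴
Total I = 376.38 cm⁴.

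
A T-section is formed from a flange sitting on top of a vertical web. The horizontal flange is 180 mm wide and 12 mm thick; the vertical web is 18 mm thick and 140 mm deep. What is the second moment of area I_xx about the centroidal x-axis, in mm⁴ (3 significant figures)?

I_xx ≈ 1.09 × 10⁷ mm⁴

Break the section into simple shapes (no overlaps), measuring from the bottom-left corner of the bounding box.
Flange: 180 × 12, A = 2 160 mm², y = 146 mm, Ī = 25 920 mm⁴.
Web: 18 × 140, A = 2 520 mm², y = 70 mm, Ī = 4 116 000 mm⁴.
Centroid: ȳ = ΣA·y / ΣA = 105.08 mm.
Transfer each piece to the centroidal x-axis using Ī + A·d² with d = y − 105.08:
  flange: d = 40.923 mm → contributes +3 643 268 mm⁴
  web: d = -35.077 mm → contributes +7 216 584 mm⁴
Total I = 10 859 852 mm⁴.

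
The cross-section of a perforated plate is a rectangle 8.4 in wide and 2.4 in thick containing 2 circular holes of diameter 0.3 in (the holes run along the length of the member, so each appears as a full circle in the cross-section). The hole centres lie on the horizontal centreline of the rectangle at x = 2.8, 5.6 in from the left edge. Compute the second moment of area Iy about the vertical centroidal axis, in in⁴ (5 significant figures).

Iy ≈ 118.26 in⁴

Treat the section as a set of non-overlapping primitives; coordinates are from the bounding-box lower-left.
Plate: 8.4 × 2.4, A = 20.16 in², x = 4.2 in, Ī = 118.5408 in⁴.
Hole 1 (subtracted): ⌀0.3, A = 0.07068583 in², x = 2.8 in, Ī = 0.0003976078 in⁴.
Hole 2 (subtracted): ⌀0.3, A = 0.07068583 in², x = 5.6 in, Ī = 0.0003976078 in⁴.
By symmetry the centroid is at mid-width, x̄ = 4.2 in.
Transfer each piece to the vertical centroidal axis using Ī + A·d² with d = x − 4.2:
  plate: d = 0 in → contributes +118.5408 in⁴
  hole 1: d = -1.4 in → contributes −0.1389418 in⁴
  hole 2: d = 1.4 in → contributes −0.1389418 in⁴
Total I = 118.2629 in⁴.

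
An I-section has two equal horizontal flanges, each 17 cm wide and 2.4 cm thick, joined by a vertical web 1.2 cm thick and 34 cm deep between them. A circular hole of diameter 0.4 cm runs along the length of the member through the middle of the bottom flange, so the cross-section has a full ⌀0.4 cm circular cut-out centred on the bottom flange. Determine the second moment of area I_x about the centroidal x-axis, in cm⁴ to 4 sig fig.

Treat the section as a set of non-overlapping primitives; coordinates are from the bounding-box lower-left.
Bottom flange: 17 × 2.4, A = 40.8 cm², y = 1.2 cm, Ī = 19.584 cm⁴.
Web: 1.2 × 34, A = 40.8 cm², y = 19.4 cm, Ī = 3930.4 cm⁴.
Top flange: 17 × 2.4, A = 40.8 cm², y = 37.6 cm, Ī = 19.584 cm⁴.
Hole (subtracted): ⌀0.4, A = 0.125664 cm², y = 1.2 cm, Ī = 0.00125664 cm⁴.
Centroid: ȳ = ΣA·y / ΣA = 19.4187 cm.
Transfer each piece to the centroidal x-axis using Ī + A·d² with d = y − 19.4187:
  bottom flange: d = -18.2187 cm → contributes +13 562 cm⁴
  web: d = -0.0187045 cm → contributes +3930.41 cm⁴
  top flange: d = 18.1813 cm → contributes +13506.4 cm⁴
  hole: d = -18.2187 cm → contributes −41.7117 cm⁴
Total I = 30957.1 cm⁴.

I_x ≈ 3.096 × 10⁴ cm⁴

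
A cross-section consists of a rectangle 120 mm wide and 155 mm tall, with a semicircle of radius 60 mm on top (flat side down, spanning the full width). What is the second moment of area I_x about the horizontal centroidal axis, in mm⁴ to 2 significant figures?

Treat the section as a set of non-overlapping primitives; coordinates are from the bounding-box lower-left.
Rectangular body: 120 × 155, A = 18 600 mm², y = 77.5 mm, Ī = 37 238 750 mm⁴.
Semicircular cap: semicircle r = 60, A = 5 655 mm², y = 180.5 mm, Ī = 1 422 450 mm⁴.
Centroid: ȳ = ΣA·y / ΣA = 101.5 mm.
Transfer each piece to the horizontal centroidal axis using Ī + A·d² with d = y − 101.5:
  rectangular body: d = -24.01 mm → contributes +47 957 334 mm⁴
  semicircular cap: d = 78.96 mm → contributes +36 678 038 mm⁴
Total I = 84 635 372 mm⁴.

I_x ≈ 8.5 × 10⁷ mm⁴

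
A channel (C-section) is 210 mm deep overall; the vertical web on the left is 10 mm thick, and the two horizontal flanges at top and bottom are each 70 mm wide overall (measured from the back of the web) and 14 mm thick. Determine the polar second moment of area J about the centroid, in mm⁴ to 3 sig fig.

J ≈ 2.55 × 10⁷ mm⁴

Decompose the section into non-overlapping parts with the origin at the bottom-left of its bounding rectangle.
Web: 10 × 210, A = 2 100 mm², y = 105 mm, Ī = 7 717 500 mm⁴.
Top flange (beyond web): 60 × 14, A = 840 mm², y = 203 mm, Ī = 13 720 mm⁴.
Bottom flange (beyond web): 60 × 14, A = 840 mm², y = 7 mm, Ī = 13 720 mm⁴.
By symmetry the centroid is at mid-height, ȳ = 105 mm.
Transfer each piece to the centroidal x-axis using Ī + A·d² with d = y − 105:
  web: d = 0 mm → contributes +7 717 500 mm⁴
  top flange (beyond web): d = 98 mm → contributes +8 081 080 mm⁴
  bottom flange (beyond web): d = -98 mm → contributes +8 081 080 mm⁴
Total I = 23 879 660 mm⁴.
For the y-axis: x̄ = 20.556 mm.
Repeating about the centroidal y-axis gives I_y = 1 664 833 mm⁴.
Polar second moment: J = I_x + I_y = 25 544 493 mm⁴.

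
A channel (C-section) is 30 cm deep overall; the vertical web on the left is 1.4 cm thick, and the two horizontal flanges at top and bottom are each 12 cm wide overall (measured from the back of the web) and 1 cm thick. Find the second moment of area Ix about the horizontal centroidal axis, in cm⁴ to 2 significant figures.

Ix ≈ 7600 cm⁴

Treat the section as a set of non-overlapping primitives; coordinates are from the bounding-box lower-left.
Web: 1.4 × 30, A = 42 cm², y = 15 cm, Ī = 3 150 cm⁴.
Top flange (beyond web): 10.6 × 1, A = 10.6 cm², y = 29.5 cm, Ī = 0.8833 cm⁴.
Bottom flange (beyond web): 10.6 × 1, A = 10.6 cm², y = 0.5 cm, Ī = 0.8833 cm⁴.
By symmetry the centroid is at mid-height, ȳ = 15 cm.
Transfer each piece to the horizontal centroidal axis using Ī + A·d² with d = y − 15:
  web: d = 0 cm → contributes +3 150 cm⁴
  top flange (beyond web): d = 14.5 cm → contributes +2 230 cm⁴
  bottom flange (beyond web): d = -14.5 cm → contributes +2 230 cm⁴
Total I = 7 609 cm⁴.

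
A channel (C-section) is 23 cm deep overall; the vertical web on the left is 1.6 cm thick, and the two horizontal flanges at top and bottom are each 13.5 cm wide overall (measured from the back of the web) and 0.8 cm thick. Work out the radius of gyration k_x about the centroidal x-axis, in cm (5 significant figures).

Split into non-overlapping primitives; take the origin at the lower-left of the bounding box.
Web: 1.6 × 23, A = 36.8 cm², y = 11.5 cm, Ī = 1622.267 cm⁴.
Top flange (beyond web): 11.9 × 0.8, A = 9.52 cm², y = 22.6 cm, Ī = 0.5077333 cm⁴.
Bottom flange (beyond web): 11.9 × 0.8, A = 9.52 cm², y = 0.4 cm, Ī = 0.5077333 cm⁴.
By symmetry the centroid is at mid-height, ȳ = 11.5 cm.
Transfer each piece to the centroidal x-axis using Ī + A·d² with d = y − 11.5:
  web: d = 0 cm → contributes +1622.267 cm⁴
  top flange (beyond web): d = 11.1 cm → contributes +1173.467 cm⁴
  bottom flange (beyond web): d = -11.1 cm → contributes +1173.467 cm⁴
Total I = 3969.201 cm⁴.
Radius of gyration: k = √(I/A) = √(3969.201 / 55.84) = 8.430995 cm.

k_x ≈ 8.4310 cm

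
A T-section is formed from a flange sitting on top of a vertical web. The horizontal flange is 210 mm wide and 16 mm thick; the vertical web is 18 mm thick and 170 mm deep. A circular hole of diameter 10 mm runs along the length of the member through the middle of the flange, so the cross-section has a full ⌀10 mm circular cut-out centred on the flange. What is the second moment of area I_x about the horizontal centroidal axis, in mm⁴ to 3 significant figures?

I_x ≈ 2.11 × 10⁷ mm⁴

Break the section into simple shapes (no overlaps), measuring from the bottom-left corner of the bounding box.
Flange: 210 × 16, A = 3 360 mm², y = 178 mm, Ī = 71 680 mm⁴.
Web: 18 × 170, A = 3 060 mm², y = 85 mm, Ī = 7 369 500 mm⁴.
Hole (subtracted): ⌀10, A = 78.54 mm², y = 178 mm, Ī = 490.87 mm⁴.
Centroid: ȳ = ΣA·y / ΣA = 133.12 mm.
Transfer each piece to the horizontal centroidal axis using Ī + A·d² with d = y − 133.12:
  flange: d = 44.876 mm → contributes +6 838 264 mm⁴
  web: d = -48.124 mm → contributes +14 456 184 mm⁴
  hole: d = 44.876 mm → contributes −158 659 mm⁴
Total I = 21 135 789 mm⁴.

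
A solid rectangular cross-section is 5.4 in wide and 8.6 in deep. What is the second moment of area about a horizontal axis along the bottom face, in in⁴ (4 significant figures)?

I_base ≈ 1145 in⁴

The section: 5.4 × 8.6, A = 46.44 in², y = 4.3 in, Ī = 286.225 in⁴.
Transfer it to the bottom edge using Ī + A·d² with d = y − 0:
  the section: d = 4.3 in → contributes +1144.9 in⁴
Total I = 1144.9 in⁴.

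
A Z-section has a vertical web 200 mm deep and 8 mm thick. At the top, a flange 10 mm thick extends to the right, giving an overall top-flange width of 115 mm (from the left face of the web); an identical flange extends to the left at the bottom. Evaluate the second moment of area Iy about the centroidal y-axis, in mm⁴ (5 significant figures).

Iy ≈ 9.1256 × 10⁶ mm⁴

Decompose the section into non-overlapping parts with the origin at the bottom-left of its bounding rectangle.
Web: 8 × 200, A = 1 600 mm², x = 111 mm, Ī = 8533.333 mm⁴.
Top flange (beyond web): 107 × 10, A = 1 070 mm², x = 168.5 mm, Ī = 1 020 869 mm⁴.
Bottom flange (beyond web): 107 × 10, A = 1 070 mm², x = 53.5 mm, Ī = 1 020 869 mm⁴.
Centroid: x̄ = ΣA·x / ΣA = 111 mm.
Transfer each piece to the centroidal y-axis using Ī + A·d² with d = x − 111:
  web: d = 0 mm → contributes +8533.333 mm⁴
  top flange (beyond web): d = 57.5 mm → contributes +4 558 557 mm⁴
  bottom flange (beyond web): d = -57.5 mm → contributes +4 558 557 mm⁴
Total I = 9 125 647 mm⁴.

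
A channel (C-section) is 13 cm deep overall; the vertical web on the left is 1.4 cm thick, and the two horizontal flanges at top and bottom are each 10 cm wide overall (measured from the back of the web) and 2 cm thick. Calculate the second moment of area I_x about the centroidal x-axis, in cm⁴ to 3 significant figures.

I_x ≈ 1310 cm⁴

Decompose the section into non-overlapping parts with the origin at the bottom-left of its bounding rectangle.
Web: 1.4 × 13, A = 18.2 cm², y = 6.5 cm, Ī = 256.32 cm⁴.
Top flange (beyond web): 8.6 × 2, A = 17.2 cm², y = 12 cm, Ī = 5.7333 cm⁴.
Bottom flange (beyond web): 8.6 × 2, A = 17.2 cm², y = 1 cm, Ī = 5.7333 cm⁴.
By symmetry the centroid is at mid-height, ȳ = 6.5 cm.
Transfer each piece to the centroidal x-axis using Ī + A·d² with d = y − 6.5:
  web: d = 0 cm → contributes +256.32 cm⁴
  top flange (beyond web): d = 5.5 cm → contributes +526.03 cm⁴
  bottom flange (beyond web): d = -5.5 cm → contributes +526.03 cm⁴
Total I = 1308.4 cm⁴.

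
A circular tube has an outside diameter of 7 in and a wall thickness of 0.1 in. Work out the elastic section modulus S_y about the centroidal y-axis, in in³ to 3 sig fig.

S_y ≈ 3.69 in³

Treat the section as a set of non-overlapping primitives; coordinates are from the bounding-box lower-left.
Outer circle: ⌀7, A = 38.485 in², x = 3.5 in, Ī = 117.86 in⁴.
Bore (subtracted): ⌀6.8, A = 36.317 in², x = 3.5 in, Ī = 104.96 in⁴.
By symmetry the centroid is at mid-width, x̄ = 3.5 in.
All pieces are centred on the centroidal y-axis, so I = ΣĪ (holes subtracted) = 12.903 in⁴.
Extreme fibre distance c = 3.5 in; S = I/c = 3.6866 in³.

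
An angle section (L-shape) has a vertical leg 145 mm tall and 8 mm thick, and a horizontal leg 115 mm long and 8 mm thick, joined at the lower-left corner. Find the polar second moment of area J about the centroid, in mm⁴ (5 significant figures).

Treat the section as a set of non-overlapping primitives; coordinates are from the bounding-box lower-left.
Vertical leg: 8 × 145, A = 1 160 mm², y = 72.5 mm, Ī = 2 032 417 mm⁴.
Horizontal leg (remainder): 107 × 8, A = 856 mm², y = 4 mm, Ī = 4565.333 mm⁴.
Centroid: ȳ = ΣA·y / ΣA = 43.41468 mm.
Transfer each piece to the centroidal x-axis using Ī + A·d² with d = y − 43.41468:
  vertical leg: d = 29.08532 mm → contributes +3 013 725 mm⁴
  horizontal leg (remainder): d = -39.41468 mm → contributes +1 334 376 mm⁴
Total I = 4 348 101 mm⁴.
For the y-axis: x̄ = 28.41468 mm.
Repeating about the centroidal y-axis gives I_y = 2 451 341 mm⁴.
Polar second moment: J = I_x + I_y = 6 799 443 mm⁴.

J ≈ 6.7994 × 10⁶ mm⁴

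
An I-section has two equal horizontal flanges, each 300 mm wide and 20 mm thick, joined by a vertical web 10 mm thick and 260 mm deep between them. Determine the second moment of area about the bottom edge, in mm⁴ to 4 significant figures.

I_base ≈ 5.787 × 10⁸ mm⁴

Decompose the section into non-overlapping parts with the origin at the bottom-left of its bounding rectangle.
Bottom flange: 300 × 20, A = 6 000 mm², y = 10 mm, Ī = 200 000 mm⁴.
Web: 10 × 260, A = 2 600 mm², y = 150 mm, Ī = 14 646 667 mm⁴.
Top flange: 300 × 20, A = 6 000 mm², y = 290 mm, Ī = 200 000 mm⁴.
Transfer each piece to the base of the section using Ī + A·d² with d = y − 0:
  bottom flange: d = 10 mm → contributes +800 000 mm⁴
  web: d = 150 mm → contributes +73 146 667 mm⁴
  top flange: d = 290 mm → contributes +504 800 000 mm⁴
Total I = 578 746 667 mm⁴.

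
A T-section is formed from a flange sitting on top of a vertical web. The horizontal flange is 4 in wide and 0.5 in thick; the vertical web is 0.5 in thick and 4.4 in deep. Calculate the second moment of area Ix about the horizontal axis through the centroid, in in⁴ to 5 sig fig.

Decompose the section into non-overlapping parts with the origin at the bottom-left of its bounding rectangle.
Flange: 4 × 0.5, A = 2 in², y = 4.65 in, Ī = 0.04166667 in⁴.
Web: 0.5 × 4.4, A = 2.2 in², y = 2.2 in, Ī = 3.549333 in⁴.
Centroid: ȳ = ΣA·y / ΣA = 3.366667 in.
Transfer each piece to the horizontal axis through the centroid using Ī + A·d² with d = y − 3.366667:
  flange: d = 1.283333 in → contributes +3.335556 in⁴
  web: d = -1.166667 in → contributes +6.543778 in⁴
Total I = 9.879333 in⁴.

Ix ≈ 9.8793 in⁴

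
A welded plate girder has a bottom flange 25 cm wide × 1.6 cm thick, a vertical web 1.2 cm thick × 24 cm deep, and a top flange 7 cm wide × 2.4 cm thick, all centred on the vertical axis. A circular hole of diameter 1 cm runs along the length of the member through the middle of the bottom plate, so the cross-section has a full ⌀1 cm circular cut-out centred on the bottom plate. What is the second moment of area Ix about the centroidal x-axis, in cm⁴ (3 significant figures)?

Treat the section as a set of non-overlapping primitives; coordinates are from the bounding-box lower-left.
Bottom plate: 25 × 1.6, A = 40 cm², y = 0.8 cm, Ī = 8.5333 cm⁴.
Web plate: 1.2 × 24, A = 28.8 cm², y = 13.6 cm, Ī = 1382.4 cm⁴.
Top plate: 7 × 2.4, A = 16.8 cm², y = 26.8 cm, Ī = 8.064 cm⁴.
Hole (subtracted): ⌀1, A = 0.7854 cm², y = 0.8 cm, Ī = 0.049087 cm⁴.
Centroid: ȳ = ΣA·y / ΣA = 10.296 cm.
Transfer each piece to the centroidal x-axis using Ī + A·d² with d = y − 10.296:
  bottom plate: d = -9.4965 cm → contributes +3615.9 cm⁴
  web plate: d = 3.3035 cm → contributes +1696.7 cm⁴
  top plate: d = 16.504 cm → contributes +4583.8 cm⁴
  hole: d = -9.4965 cm → contributes −70.879 cm⁴
Total I = 9825.5 cm⁴.

Ix ≈ 9830 cm⁴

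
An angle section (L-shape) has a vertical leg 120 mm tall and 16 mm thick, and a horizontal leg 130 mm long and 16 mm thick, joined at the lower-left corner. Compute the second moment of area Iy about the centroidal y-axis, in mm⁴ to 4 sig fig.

Break the section into simple shapes (no overlaps), measuring from the bottom-left corner of the bounding box.
Vertical leg: 16 × 120, A = 1 920 mm², x = 8 mm, Ī = 40 960 mm⁴.
Horizontal leg (remainder): 114 × 16, A = 1 824 mm², x = 73 mm, Ī = 1 975 392 mm⁴.
Centroid: x̄ = ΣA·x / ΣA = 39.6667 mm.
Transfer each piece to the centroidal y-axis using Ī + A·d² with d = x − 39.6667:
  vertical leg: d = -31.6667 mm → contributes +1 966 293 mm⁴
  horizontal leg (remainder): d = 33.3333 mm → contributes +4 002 059 mm⁴
Total I = 5 968 352 mm⁴.

Iy ≈ 5.968 × 10⁶ mm⁴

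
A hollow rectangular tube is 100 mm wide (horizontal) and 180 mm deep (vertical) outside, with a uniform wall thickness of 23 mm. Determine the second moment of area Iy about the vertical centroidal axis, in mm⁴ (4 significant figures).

Treat the section as a set of non-overlapping primitives; coordinates are from the bounding-box lower-left.
Outer rectangle: 100 × 180, A = 18 000 mm², x = 50 mm, Ī = 15 000 000 mm⁴.
Inner void (subtracted): 54 × 134, A = 7 236 mm², x = 50 mm, Ī = 1 758 348 mm⁴.
By symmetry the centroid is at mid-width, x̄ = 50 mm.
All pieces are centred on the vertical centroidal axis, so I = ΣĪ (holes subtracted) = 13 241 652 mm⁴.

Iy ≈ 1.324 × 10⁷ mm⁴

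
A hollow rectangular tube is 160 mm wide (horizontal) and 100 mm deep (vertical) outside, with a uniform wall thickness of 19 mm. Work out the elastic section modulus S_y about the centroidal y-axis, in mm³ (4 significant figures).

Decompose the section into non-overlapping parts with the origin at the bottom-left of its bounding rectangle.
Outer rectangle: 160 × 100, A = 16 000 mm², x = 80 mm, Ī = 34 133 333 mm⁴.
Inner void (subtracted): 122 × 62, A = 7 564 mm², x = 80 mm, Ī = 9 381 881 mm⁴.
By symmetry the centroid is at mid-width, x̄ = 80 mm.
All pieces are centred on the centroidal y-axis, so I = ΣĪ (holes subtracted) = 24 751 452 mm⁴.
Extreme fibre distance c = 80 mm; S = I/c = 309 393 mm³.

S_y ≈ 3.094 × 10⁵ mm³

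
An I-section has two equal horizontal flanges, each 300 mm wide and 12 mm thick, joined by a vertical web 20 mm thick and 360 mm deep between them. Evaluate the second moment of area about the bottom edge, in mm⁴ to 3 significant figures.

Split into non-overlapping primitives; take the origin at the lower-left of the bounding box.
Bottom flange: 300 × 12, A = 3 600 mm², y = 6 mm, Ī = 43 200 mm⁴.
Web: 20 × 360, A = 7 200 mm², y = 192 mm, Ī = 77 760 000 mm⁴.
Top flange: 300 × 12, A = 3 600 mm², y = 378 mm, Ī = 43 200 mm⁴.
Transfer each piece to the base of the section using Ī + A·d² with d = y − 0:
  bottom flange: d = 6 mm → contributes +172 800 mm⁴
  web: d = 192 mm → contributes +343 180 800 mm⁴
  top flange: d = 378 mm → contributes +514 425 600 mm⁴
Total I = 857 779 200 mm⁴.

I_base ≈ 8.58 × 10⁸ mm⁴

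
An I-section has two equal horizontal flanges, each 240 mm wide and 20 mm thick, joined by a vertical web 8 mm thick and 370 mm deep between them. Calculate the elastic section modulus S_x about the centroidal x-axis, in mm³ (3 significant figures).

Break the section into simple shapes (no overlaps), measuring from the bottom-left corner of the bounding box.
Bottom flange: 240 × 20, A = 4 800 mm², y = 10 mm, Ī = 160 000 mm⁴.
Web: 8 × 370, A = 2 960 mm², y = 205 mm, Ī = 33 768 667 mm⁴.
Top flange: 240 × 20, A = 4 800 mm², y = 400 mm, Ī = 160 000 mm⁴.
By symmetry the centroid is at mid-height, ȳ = 205 mm.
Transfer each piece to the centroidal x-axis using Ī + A·d² with d = y − 205:
  bottom flange: d = -195 mm → contributes +182 680 000 mm⁴
  web: d = 0 mm → contributes +33 768 667 mm⁴
  top flange: d = 195 mm → contributes +182 680 000 mm⁴
Total I = 399 128 667 mm⁴.
Extreme fibre distance c = 205 mm; S = I/c = 1 946 969 mm³.

S_x ≈ 1.95 × 10⁶ mm³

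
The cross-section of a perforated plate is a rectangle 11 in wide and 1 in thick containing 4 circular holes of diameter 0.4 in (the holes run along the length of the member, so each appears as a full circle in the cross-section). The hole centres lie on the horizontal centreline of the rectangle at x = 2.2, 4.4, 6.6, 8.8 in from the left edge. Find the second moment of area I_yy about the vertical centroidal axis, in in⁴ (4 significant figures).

I_yy ≈ 107.9 in⁴

Split into non-overlapping primitives; take the origin at the lower-left of the bounding box.
Plate: 11 × 1, A = 11 in², x = 5.5 in, Ī = 110.917 in⁴.
Hole 1 (subtracted): ⌀0.4, A = 0.125664 in², x = 2.2 in, Ī = 0.00125664 in⁴.
Hole 2 (subtracted): ⌀0.4, A = 0.125664 in², x = 4.4 in, Ī = 0.00125664 in⁴.
Hole 3 (subtracted): ⌀0.4, A = 0.125664 in², x = 6.6 in, Ī = 0.00125664 in⁴.
Hole 4 (subtracted): ⌀0.4, A = 0.125664 in², x = 8.8 in, Ī = 0.00125664 in⁴.
By symmetry the centroid is at mid-width, x̄ = 5.5 in.
Transfer each piece to the vertical centroidal axis using Ī + A·d² with d = x − 5.5:
  plate: d = 0 in → contributes +110.917 in⁴
  hole 1: d = -3.3 in → contributes −1.36973 in⁴
  hole 2: d = -1.1 in → contributes −0.15331 in⁴
  hole 3: d = 1.1 in → contributes −0.15331 in⁴
  hole 4: d = 3.3 in → contributes −1.36973 in⁴
Total I = 107.871 in⁴.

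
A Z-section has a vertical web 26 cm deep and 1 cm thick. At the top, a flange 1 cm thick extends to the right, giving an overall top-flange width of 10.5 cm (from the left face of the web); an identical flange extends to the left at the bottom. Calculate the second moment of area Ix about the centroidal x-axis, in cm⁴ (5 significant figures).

Ix ≈ 4435.0 cm⁴

Split into non-overlapping primitives; take the origin at the lower-left of the bounding box.
Web: 1 × 26, A = 26 cm², y = 13 cm, Ī = 1464.667 cm⁴.
Top flange (beyond web): 9.5 × 1, A = 9.5 cm², y = 25.5 cm, Ī = 0.7916667 cm⁴.
Bottom flange (beyond web): 9.5 × 1, A = 9.5 cm², y = 0.5 cm, Ī = 0.7916667 cm⁴.
Centroid: ȳ = ΣA·y / ΣA = 13 cm.
Transfer each piece to the centroidal x-axis using Ī + A·d² with d = y − 13:
  web: d = 0 cm → contributes +1464.667 cm⁴
  top flange (beyond web): d = 12.5 cm → contributes +1485.167 cm⁴
  bottom flange (beyond web): d = -12.5 cm → contributes +1485.167 cm⁴
Total I = 4 435 cm⁴.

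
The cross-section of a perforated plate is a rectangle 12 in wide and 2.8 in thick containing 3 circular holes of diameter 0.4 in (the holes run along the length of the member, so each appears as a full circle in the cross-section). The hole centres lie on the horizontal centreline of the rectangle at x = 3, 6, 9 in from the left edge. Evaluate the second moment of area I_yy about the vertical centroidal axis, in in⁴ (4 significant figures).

Treat the section as a set of non-overlapping primitives; coordinates are from the bounding-box lower-left.
Plate: 12 × 2.8, A = 33.6 in², x = 6 in, Ī = 403.2 in⁴.
Hole 1 (subtracted): ⌀0.4, A = 0.125664 in², x = 3 in, Ī = 0.00125664 in⁴.
Hole 2 (subtracted): ⌀0.4, A = 0.125664 in², x = 6 in, Ī = 0.00125664 in⁴.
Hole 3 (subtracted): ⌀0.4, A = 0.125664 in², x = 9 in, Ī = 0.00125664 in⁴.
By symmetry the centroid is at mid-width, x̄ = 6 in.
Transfer each piece to the vertical centroidal axis using Ī + A·d² with d = x − 6:
  plate: d = 0 in → contributes +403.2 in⁴
  hole 1: d = -3 in → contributes −1.13223 in⁴
  hole 2: d = 0 in → contributes −0.00125664 in⁴
  hole 3: d = 3 in → contributes −1.13223 in⁴
Total I = 400.934 in⁴.

I_yy ≈ 400.9 in⁴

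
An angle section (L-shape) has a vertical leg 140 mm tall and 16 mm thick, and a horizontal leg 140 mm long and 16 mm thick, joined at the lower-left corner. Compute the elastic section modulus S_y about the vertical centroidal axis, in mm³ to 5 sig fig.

S_y ≈ 7.8140 × 10⁴ mm³

Treat the section as a set of non-overlapping primitives; coordinates are from the bounding-box lower-left.
Vertical leg: 16 × 140, A = 2 240 mm², x = 8 mm, Ī = 47786.67 mm⁴.
Horizontal leg (remainder): 124 × 16, A = 1 984 mm², x = 78 mm, Ī = 2 542 165 mm⁴.
Centroid: x̄ = ΣA·x / ΣA = 40.87879 mm.
Transfer each piece to the vertical centroidal axis using Ī + A·d² with d = x − 40.87879:
  vertical leg: d = -32.87879 mm → contributes +2 469 260 mm⁴
  horizontal leg (remainder): d = 37.12121 mm → contributes +5 276 086 mm⁴
Total I = 7 745 346 mm⁴.
Extreme fibre distance c = 99.12121 mm; S = I/c = 78140.15 mm³.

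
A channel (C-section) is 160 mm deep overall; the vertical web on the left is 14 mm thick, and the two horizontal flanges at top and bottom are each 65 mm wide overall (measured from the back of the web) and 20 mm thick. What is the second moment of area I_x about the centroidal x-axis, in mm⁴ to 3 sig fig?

Decompose the section into non-overlapping parts with the origin at the bottom-left of its bounding rectangle.
Web: 14 × 160, A = 2 240 mm², y = 80 mm, Ī = 4 778 667 mm⁴.
Top flange (beyond web): 51 × 20, A = 1 020 mm², y = 150 mm, Ī = 34 000 mm⁴.
Bottom flange (beyond web): 51 × 20, A = 1 020 mm², y = 10 mm, Ī = 34 000 mm⁴.
By symmetry the centroid is at mid-height, ȳ = 80 mm.
Transfer each piece to the centroidal x-axis using Ī + A·d² with d = y − 80:
  web: d = 0 mm → contributes +4 778 667 mm⁴
  top flange (beyond web): d = 70 mm → contributes +5 032 000 mm⁴
  bottom flange (beyond web): d = -70 mm → contributes +5 032 000 mm⁴
Total I = 14 842 667 mm⁴.

I_x ≈ 1.48 × 10⁷ mm⁴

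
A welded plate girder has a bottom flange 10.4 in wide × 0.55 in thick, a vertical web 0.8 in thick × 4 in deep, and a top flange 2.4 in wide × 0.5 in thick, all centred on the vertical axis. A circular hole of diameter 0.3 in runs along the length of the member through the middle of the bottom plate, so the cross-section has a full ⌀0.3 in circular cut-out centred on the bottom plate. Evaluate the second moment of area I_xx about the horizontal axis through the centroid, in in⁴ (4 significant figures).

Decompose the section into non-overlapping parts with the origin at the bottom-left of its bounding rectangle.
Bottom plate: 10.4 × 0.55, A = 5.72 in², y = 0.275 in, Ī = 0.144192 in⁴.
Web plate: 0.8 × 4, A = 3.2 in², y = 2.55 in, Ī = 4.26667 in⁴.
Top plate: 2.4 × 0.5, A = 1.2 in², y = 4.8 in, Ī = 0.025 in⁴.
Hole (subtracted): ⌀0.3, A = 0.0706858 in², y = 0.275 in, Ī = 0.000397608 in⁴.
Centroid: ȳ = ΣA·y / ΣA = 1.53976 in.
Transfer each piece to the horizontal axis through the centroid using Ī + A·d² with d = y − 1.53976:
  bottom plate: d = -1.26476 in → contributes +9.29405 in⁴
  web plate: d = 1.01024 in → contributes +7.53252 in⁴
  top plate: d = 3.26024 in → contributes +12.78 in⁴
  hole: d = -1.26476 in → contributes −0.113468 in⁴
Total I = 29.4931 in⁴.

I_xx ≈ 29.49 in⁴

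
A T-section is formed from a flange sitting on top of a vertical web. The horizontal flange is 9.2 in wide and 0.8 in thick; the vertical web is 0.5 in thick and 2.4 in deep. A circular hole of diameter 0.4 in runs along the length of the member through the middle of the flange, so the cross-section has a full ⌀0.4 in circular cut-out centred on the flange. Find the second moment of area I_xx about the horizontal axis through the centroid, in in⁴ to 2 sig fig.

I_xx ≈ 3.6 in⁴

Split into non-overlapping primitives; take the origin at the lower-left of the bounding box.
Flange: 9.2 × 0.8, A = 7.36 in², y = 2.8 in, Ī = 0.3925 in⁴.
Web: 0.5 × 2.4, A = 1.2 in², y = 1.2 in, Ī = 0.576 in⁴.
Hole (subtracted): ⌀0.4, A = 0.1257 in², y = 2.8 in, Ī = 0.001257 in⁴.
Centroid: ȳ = ΣA·y / ΣA = 2.572 in.
Transfer each piece to the horizontal axis through the centroid using Ī + A·d² with d = y − 2.572:
  flange: d = 0.2276 in → contributes +0.7739 in⁴
  web: d = -1.372 in → contributes +2.836 in⁴
  hole: d = 0.2276 in → contributes −0.007769 in⁴
Total I = 3.602 in⁴.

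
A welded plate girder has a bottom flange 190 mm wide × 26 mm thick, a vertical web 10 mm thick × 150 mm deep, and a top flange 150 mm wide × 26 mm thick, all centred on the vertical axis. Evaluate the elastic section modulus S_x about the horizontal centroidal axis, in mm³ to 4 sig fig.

Decompose the section into non-overlapping parts with the origin at the bottom-left of its bounding rectangle.
Bottom plate: 190 × 26, A = 4 940 mm², y = 13 mm, Ī = 278 287 mm⁴.
Web plate: 10 × 150, A = 1 500 mm², y = 101 mm, Ī = 2 812 500 mm⁴.
Top plate: 150 × 26, A = 3 900 mm², y = 189 mm, Ī = 219 700 mm⁴.
Centroid: ȳ = ΣA·y / ΣA = 92.1489 mm.
Transfer each piece to the horizontal centroidal axis using Ī + A·d² with d = y − 92.1489:
  bottom plate: d = -79.1489 mm → contributes +31 225 184 mm⁴
  web plate: d = 8.85106 mm → contributes +2 930 012 mm⁴
  top plate: d = 96.8511 mm → contributes +36 802 201 mm⁴
Total I = 70 957 397 mm⁴.
Extreme fibre distance c = 109.851 mm; S = I/c = 645 942 mm³.

S_x ≈ 6.459 × 10⁵ mm³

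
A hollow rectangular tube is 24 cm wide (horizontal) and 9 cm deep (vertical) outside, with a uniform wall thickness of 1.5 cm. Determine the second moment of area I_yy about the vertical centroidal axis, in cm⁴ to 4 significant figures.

Decompose the section into non-overlapping parts with the origin at the bottom-left of its bounding rectangle.
Outer rectangle: 24 × 9, A = 216 cm², x = 12 cm, Ī = 10 368 cm⁴.
Inner void (subtracted): 21 × 6, A = 126 cm², x = 12 cm, Ī = 4630.5 cm⁴.
By symmetry the centroid is at mid-width, x̄ = 12 cm.
All pieces are centred on the vertical centroidal axis, so I = ΣĪ (holes subtracted) = 5737.5 cm⁴.

I_yy ≈ 5738 cm⁴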